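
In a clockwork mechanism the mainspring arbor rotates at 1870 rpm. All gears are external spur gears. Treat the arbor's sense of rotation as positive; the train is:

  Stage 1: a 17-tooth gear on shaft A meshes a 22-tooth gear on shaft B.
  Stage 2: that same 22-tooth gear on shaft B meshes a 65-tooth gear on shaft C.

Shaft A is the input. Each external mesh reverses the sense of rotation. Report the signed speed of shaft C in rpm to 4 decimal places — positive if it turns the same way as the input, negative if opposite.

+489.0769 rpm (same as input, |ω| = 489.0769 rpm)

Stage 1 [17T→22T]: ω = 1870.0000×17/22 = 1445.0000 rpm, dir flips to −; running = −1445.0000
Stage 2 [22T→65T]: ω = 1445.0000×22/65 = 489.0769 rpm, dir flips to +; running = +489.0769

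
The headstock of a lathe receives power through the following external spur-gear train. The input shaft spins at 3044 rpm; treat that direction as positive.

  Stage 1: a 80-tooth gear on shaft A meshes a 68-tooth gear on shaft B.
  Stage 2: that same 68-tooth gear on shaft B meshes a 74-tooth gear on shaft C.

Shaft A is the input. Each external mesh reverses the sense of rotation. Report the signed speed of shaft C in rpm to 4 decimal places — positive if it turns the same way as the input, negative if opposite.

Stage 1 [80T→68T]: ω = 3044.0000×80/68 = 3581.1765 rpm, dir flips to −; running = −3581.1765
Stage 2 [68T→74T]: ω = 3581.1765×68/74 = 3290.8108 rpm, dir flips to +; running = +3290.8108

+3290.8108 rpm (same as input, |ω| = 3290.8108 rpm)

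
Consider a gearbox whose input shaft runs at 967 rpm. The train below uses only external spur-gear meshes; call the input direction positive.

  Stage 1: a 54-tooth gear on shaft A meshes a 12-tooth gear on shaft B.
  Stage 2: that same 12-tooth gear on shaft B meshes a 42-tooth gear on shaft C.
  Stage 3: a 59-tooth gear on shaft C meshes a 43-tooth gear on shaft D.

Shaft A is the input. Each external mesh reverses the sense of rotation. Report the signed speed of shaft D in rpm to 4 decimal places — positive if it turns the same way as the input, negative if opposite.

Stage 1 [54T→12T]: ω = 967.0000×54/12 = 4351.5000 rpm, dir flips to −; running = −4351.5000
Stage 2 [12T→42T]: ω = 4351.5000×12/42 = 1243.2857 rpm, dir flips to +; running = +1243.2857
Stage 3 [59T→43T]: ω = 1243.2857×59/43 = 1705.9037 rpm, dir flips to −; running = −1705.9037

-1705.9037 rpm (opposite to input, |ω| = 1705.9037 rpm)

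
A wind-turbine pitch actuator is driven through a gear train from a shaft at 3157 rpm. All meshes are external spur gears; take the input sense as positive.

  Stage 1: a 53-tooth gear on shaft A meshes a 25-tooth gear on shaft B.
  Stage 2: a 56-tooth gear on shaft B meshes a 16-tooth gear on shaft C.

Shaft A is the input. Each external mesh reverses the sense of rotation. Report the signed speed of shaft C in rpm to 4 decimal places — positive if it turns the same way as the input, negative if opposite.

Stage 1 [53T→25T]: ω = 3157.0000×53/25 = 6692.8400 rpm, dir flips to −; running = −6692.8400
Stage 2 [56T→16T]: ω = 6692.8400×56/16 = 23424.9400 rpm, dir flips to +; running = +23424.9400

+23424.9400 rpm (same as input, |ω| = 23424.9400 rpm)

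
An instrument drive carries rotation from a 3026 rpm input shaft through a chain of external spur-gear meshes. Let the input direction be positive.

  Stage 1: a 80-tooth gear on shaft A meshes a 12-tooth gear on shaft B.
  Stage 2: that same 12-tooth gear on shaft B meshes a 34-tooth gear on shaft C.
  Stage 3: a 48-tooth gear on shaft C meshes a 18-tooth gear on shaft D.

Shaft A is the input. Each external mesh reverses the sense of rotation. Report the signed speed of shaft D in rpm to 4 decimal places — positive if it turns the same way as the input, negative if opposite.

Stage 1 [80T→12T]: ω = 3026.0000×80/12 = 20173.3333 rpm, dir flips to −; running = −20173.3333
Stage 2 [12T→34T]: ω = 20173.3333×12/34 = 7120.0000 rpm, dir flips to +; running = +7120.0000
Stage 3 [48T→18T]: ω = 7120.0000×48/18 = 18986.6667 rpm, dir flips to −; running = −18986.6667

-18986.6667 rpm (opposite to input, |ω| = 18986.6667 rpm)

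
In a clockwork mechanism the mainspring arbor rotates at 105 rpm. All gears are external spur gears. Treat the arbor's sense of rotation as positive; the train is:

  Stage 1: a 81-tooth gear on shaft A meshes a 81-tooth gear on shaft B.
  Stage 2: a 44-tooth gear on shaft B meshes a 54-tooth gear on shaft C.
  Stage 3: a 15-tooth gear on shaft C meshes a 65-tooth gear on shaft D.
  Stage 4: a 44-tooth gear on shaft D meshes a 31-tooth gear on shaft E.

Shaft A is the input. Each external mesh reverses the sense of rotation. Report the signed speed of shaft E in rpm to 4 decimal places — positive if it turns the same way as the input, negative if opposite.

Stage 1 [81T→81T]: ω = 105.0000×81/81 = 105.0000 rpm, dir flips to −; running = −105.0000
Stage 2 [44T→54T]: ω = 105.0000×44/54 = 85.5556 rpm, dir flips to +; running = +85.5556
Stage 3 [15T→65T]: ω = 85.5556×15/65 = 19.7436 rpm, dir flips to −; running = −19.7436
Stage 4 [44T→31T]: ω = 19.7436×44/31 = 28.0232 rpm, dir flips to +; running = +28.0232

+28.0232 rpm (same as input, |ω| = 28.0232 rpm)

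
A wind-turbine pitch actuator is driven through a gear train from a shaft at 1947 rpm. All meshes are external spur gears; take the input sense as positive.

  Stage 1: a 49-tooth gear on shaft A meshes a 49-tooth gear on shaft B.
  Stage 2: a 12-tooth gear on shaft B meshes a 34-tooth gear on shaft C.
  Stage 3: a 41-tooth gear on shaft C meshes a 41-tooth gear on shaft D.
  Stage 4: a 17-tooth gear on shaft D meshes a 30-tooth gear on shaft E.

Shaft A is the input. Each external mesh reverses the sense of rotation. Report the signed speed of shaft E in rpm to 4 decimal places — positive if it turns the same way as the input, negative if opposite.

+389.4000 rpm (same as input, |ω| = 389.4000 rpm)

Stage 1 [49T→49T]: ω = 1947.0000×49/49 = 1947.0000 rpm, dir flips to −; running = −1947.0000
Stage 2 [12T→34T]: ω = 1947.0000×12/34 = 687.1765 rpm, dir flips to +; running = +687.1765
Stage 3 [41T→41T]: ω = 687.1765×41/41 = 687.1765 rpm, dir flips to −; running = −687.1765
Stage 4 [17T→30T]: ω = 687.1765×17/30 = 389.4000 rpm, dir flips to +; running = +389.4000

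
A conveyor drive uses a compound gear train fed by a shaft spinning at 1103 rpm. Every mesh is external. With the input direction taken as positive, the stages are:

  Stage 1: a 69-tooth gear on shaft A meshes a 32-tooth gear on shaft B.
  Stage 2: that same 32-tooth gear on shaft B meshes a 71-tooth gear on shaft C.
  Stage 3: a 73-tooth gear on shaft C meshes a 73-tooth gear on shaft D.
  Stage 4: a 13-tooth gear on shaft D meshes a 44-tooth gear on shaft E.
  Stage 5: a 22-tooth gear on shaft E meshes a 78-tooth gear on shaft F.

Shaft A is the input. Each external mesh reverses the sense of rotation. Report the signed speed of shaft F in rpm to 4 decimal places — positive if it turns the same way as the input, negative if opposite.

Stage 1 [69T→32T]: ω = 1103.0000×69/32 = 2378.3438 rpm, dir flips to −; running = −2378.3438
Stage 2 [32T→71T]: ω = 2378.3438×32/71 = 1071.9296 rpm, dir flips to +; running = +1071.9296
Stage 3 [73T→73T]: ω = 1071.9296×73/73 = 1071.9296 rpm, dir flips to −; running = −1071.9296
Stage 4 [13T→44T]: ω = 1071.9296×13/44 = 316.7065 rpm, dir flips to +; running = +316.7065
Stage 5 [22T→78T]: ω = 316.7065×22/78 = 89.3275 rpm, dir flips to −; running = −89.3275

-89.3275 rpm (opposite to input, |ω| = 89.3275 rpm)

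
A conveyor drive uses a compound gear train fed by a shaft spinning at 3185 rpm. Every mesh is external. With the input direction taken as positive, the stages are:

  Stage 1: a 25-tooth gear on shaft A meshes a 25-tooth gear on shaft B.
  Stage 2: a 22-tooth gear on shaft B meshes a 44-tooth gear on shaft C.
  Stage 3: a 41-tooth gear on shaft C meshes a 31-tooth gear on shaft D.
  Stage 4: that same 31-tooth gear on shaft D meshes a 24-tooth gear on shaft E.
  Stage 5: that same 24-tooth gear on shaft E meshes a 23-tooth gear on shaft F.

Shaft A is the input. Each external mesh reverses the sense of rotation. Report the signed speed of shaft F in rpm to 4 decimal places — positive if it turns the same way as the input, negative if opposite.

-2838.8043 rpm (opposite to input, |ω| = 2838.8043 rpm)

Stage 1 [25T→25T]: ω = 3185.0000×25/25 = 3185.0000 rpm, dir flips to −; running = −3185.0000
Stage 2 [22T→44T]: ω = 3185.0000×22/44 = 1592.5000 rpm, dir flips to +; running = +1592.5000
Stage 3 [41T→31T]: ω = 1592.5000×41/31 = 2106.2097 rpm, dir flips to −; running = −2106.2097
Stage 4 [31T→24T]: ω = 2106.2097×31/24 = 2720.5208 rpm, dir flips to +; running = +2720.5208
Stage 5 [24T→23T]: ω = 2720.5208×24/23 = 2838.8043 rpm, dir flips to −; running = −2838.8043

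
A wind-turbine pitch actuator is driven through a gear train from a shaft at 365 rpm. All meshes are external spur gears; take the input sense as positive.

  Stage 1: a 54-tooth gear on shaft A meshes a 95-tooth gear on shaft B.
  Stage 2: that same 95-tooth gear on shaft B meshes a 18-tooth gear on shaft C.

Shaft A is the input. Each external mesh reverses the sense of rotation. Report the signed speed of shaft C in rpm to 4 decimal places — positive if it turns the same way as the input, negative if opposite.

+1095.0000 rpm (same as input, |ω| = 1095.0000 rpm)

Stage 1 [54T→95T]: ω = 365.0000×54/95 = 207.4737 rpm, dir flips to −; running = −207.4737
Stage 2 [95T→18T]: ω = 207.4737×95/18 = 1095.0000 rpm, dir flips to +; running = +1095.0000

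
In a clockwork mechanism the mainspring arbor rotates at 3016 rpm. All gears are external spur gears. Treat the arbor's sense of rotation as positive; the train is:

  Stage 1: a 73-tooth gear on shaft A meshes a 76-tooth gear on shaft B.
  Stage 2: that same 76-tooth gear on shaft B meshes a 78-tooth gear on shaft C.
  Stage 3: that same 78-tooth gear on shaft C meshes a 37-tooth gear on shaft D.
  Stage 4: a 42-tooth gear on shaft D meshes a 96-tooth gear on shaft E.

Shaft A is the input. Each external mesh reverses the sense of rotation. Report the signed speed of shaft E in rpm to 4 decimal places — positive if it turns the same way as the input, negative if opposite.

+2603.3378 rpm (same as input, |ω| = 2603.3378 rpm)

Stage 1 [73T→76T]: ω = 3016.0000×73/76 = 2896.9474 rpm, dir flips to −; running = −2896.9474
Stage 2 [76T→78T]: ω = 2896.9474×76/78 = 2822.6667 rpm, dir flips to +; running = +2822.6667
Stage 3 [78T→37T]: ω = 2822.6667×78/37 = 5950.4865 rpm, dir flips to −; running = −5950.4865
Stage 4 [42T→96T]: ω = 5950.4865×42/96 = 2603.3378 rpm, dir flips to +; running = +2603.3378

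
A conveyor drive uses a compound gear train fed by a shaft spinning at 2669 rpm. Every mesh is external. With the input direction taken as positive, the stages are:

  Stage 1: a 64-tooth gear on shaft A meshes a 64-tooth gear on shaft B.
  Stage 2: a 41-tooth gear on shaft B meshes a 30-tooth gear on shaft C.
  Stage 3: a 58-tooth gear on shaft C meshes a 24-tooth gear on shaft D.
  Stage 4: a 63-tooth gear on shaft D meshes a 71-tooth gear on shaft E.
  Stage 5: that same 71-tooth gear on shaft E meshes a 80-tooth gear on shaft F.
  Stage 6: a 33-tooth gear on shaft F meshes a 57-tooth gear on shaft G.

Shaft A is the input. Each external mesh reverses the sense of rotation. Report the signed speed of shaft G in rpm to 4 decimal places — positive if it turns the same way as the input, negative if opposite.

+4018.9960 rpm (same as input, |ω| = 4018.9960 rpm)

Stage 1 [64T→64T]: ω = 2669.0000×64/64 = 2669.0000 rpm, dir flips to −; running = −2669.0000
Stage 2 [41T→30T]: ω = 2669.0000×41/30 = 3647.6333 rpm, dir flips to +; running = +3647.6333
Stage 3 [58T→24T]: ω = 3647.6333×58/24 = 8815.1139 rpm, dir flips to −; running = −8815.1139
Stage 4 [63T→71T]: ω = 8815.1139×63/71 = 7821.8616 rpm, dir flips to +; running = +7821.8616
Stage 5 [71T→80T]: ω = 7821.8616×71/80 = 6941.9022 rpm, dir flips to −; running = −6941.9022
Stage 6 [33T→57T]: ω = 6941.9022×33/57 = 4018.9960 rpm, dir flips to +; running = +4018.9960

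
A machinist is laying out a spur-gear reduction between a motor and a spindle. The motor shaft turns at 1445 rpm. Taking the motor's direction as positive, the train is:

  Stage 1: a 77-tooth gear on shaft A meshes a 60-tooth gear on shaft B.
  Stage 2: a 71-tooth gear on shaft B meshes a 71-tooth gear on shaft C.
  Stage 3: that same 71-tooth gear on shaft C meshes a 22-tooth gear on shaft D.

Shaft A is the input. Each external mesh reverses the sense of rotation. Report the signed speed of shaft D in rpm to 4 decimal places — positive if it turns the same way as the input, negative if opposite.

Stage 1 [77T→60T]: ω = 1445.0000×77/60 = 1854.4167 rpm, dir flips to −; running = −1854.4167
Stage 2 [71T→71T]: ω = 1854.4167×71/71 = 1854.4167 rpm, dir flips to +; running = +1854.4167
Stage 3 [71T→22T]: ω = 1854.4167×71/22 = 5984.7083 rpm, dir flips to −; running = −5984.7083

-5984.7083 rpm (opposite to input, |ω| = 5984.7083 rpm)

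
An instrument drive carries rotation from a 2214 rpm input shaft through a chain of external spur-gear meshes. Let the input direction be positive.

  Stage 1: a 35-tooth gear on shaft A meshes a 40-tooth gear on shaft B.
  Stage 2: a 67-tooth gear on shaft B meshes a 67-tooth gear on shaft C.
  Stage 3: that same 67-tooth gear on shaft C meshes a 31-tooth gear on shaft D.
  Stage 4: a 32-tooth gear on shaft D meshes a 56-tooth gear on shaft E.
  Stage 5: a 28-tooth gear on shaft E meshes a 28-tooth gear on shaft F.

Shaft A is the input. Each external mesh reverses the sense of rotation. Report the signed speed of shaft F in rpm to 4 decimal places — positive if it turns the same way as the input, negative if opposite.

Stage 1 [35T→40T]: ω = 2214.0000×35/40 = 1937.2500 rpm, dir flips to −; running = −1937.2500
Stage 2 [67T→67T]: ω = 1937.2500×67/67 = 1937.2500 rpm, dir flips to +; running = +1937.2500
Stage 3 [67T→31T]: ω = 1937.2500×67/31 = 4186.9597 rpm, dir flips to −; running = −4186.9597
Stage 4 [32T→56T]: ω = 4186.9597×32/56 = 2392.5484 rpm, dir flips to +; running = +2392.5484
Stage 5 [28T→28T]: ω = 2392.5484×28/28 = 2392.5484 rpm, dir flips to −; running = −2392.5484

-2392.5484 rpm (opposite to input, |ω| = 2392.5484 rpm)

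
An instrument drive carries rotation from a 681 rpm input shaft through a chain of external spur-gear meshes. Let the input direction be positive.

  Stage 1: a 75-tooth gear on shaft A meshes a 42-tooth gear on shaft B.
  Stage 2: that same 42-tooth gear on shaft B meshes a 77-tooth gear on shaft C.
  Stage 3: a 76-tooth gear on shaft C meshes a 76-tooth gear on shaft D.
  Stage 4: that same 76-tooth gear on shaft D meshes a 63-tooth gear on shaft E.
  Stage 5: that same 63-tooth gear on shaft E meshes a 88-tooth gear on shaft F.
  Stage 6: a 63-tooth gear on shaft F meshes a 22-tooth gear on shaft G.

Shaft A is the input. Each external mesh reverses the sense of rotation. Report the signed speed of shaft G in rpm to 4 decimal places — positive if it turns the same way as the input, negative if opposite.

Stage 1 [75T→42T]: ω = 681.0000×75/42 = 1216.0714 rpm, dir flips to −; running = −1216.0714
Stage 2 [42T→77T]: ω = 1216.0714×42/77 = 663.3117 rpm, dir flips to +; running = +663.3117
Stage 3 [76T→76T]: ω = 663.3117×76/76 = 663.3117 rpm, dir flips to −; running = −663.3117
Stage 4 [76T→63T]: ω = 663.3117×76/63 = 800.1855 rpm, dir flips to +; running = +800.1855
Stage 5 [63T→88T]: ω = 800.1855×63/88 = 572.8601 rpm, dir flips to −; running = −572.8601
Stage 6 [63T→22T]: ω = 572.8601×63/22 = 1640.4630 rpm, dir flips to +; running = +1640.4630

+1640.4630 rpm (same as input, |ω| = 1640.4630 rpm)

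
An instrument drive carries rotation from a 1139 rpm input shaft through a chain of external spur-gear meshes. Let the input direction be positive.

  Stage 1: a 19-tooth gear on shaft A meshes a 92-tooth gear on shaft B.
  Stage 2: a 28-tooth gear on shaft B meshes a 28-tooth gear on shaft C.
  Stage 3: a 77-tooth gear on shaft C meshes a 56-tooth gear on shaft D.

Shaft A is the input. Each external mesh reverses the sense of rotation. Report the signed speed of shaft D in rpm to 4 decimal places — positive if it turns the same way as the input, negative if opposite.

-323.4389 rpm (opposite to input, |ω| = 323.4389 rpm)

Stage 1 [19T→92T]: ω = 1139.0000×19/92 = 235.2283 rpm, dir flips to −; running = −235.2283
Stage 2 [28T→28T]: ω = 235.2283×28/28 = 235.2283 rpm, dir flips to +; running = +235.2283
Stage 3 [77T→56T]: ω = 235.2283×77/56 = 323.4389 rpm, dir flips to −; running = −323.4389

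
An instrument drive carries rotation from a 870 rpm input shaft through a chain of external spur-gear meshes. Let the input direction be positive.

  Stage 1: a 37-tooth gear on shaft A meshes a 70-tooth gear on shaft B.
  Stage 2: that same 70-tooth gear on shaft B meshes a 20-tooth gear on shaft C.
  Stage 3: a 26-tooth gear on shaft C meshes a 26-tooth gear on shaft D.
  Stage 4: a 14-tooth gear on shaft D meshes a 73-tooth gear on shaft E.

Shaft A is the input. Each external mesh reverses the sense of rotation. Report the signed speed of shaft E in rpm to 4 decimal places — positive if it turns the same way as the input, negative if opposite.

+308.6712 rpm (same as input, |ω| = 308.6712 rpm)

Stage 1 [37T→70T]: ω = 870.0000×37/70 = 459.8571 rpm, dir flips to −; running = −459.8571
Stage 2 [70T→20T]: ω = 459.8571×70/20 = 1609.5000 rpm, dir flips to +; running = +1609.5000
Stage 3 [26T→26T]: ω = 1609.5000×26/26 = 1609.5000 rpm, dir flips to −; running = −1609.5000
Stage 4 [14T→73T]: ω = 1609.5000×14/73 = 308.6712 rpm, dir flips to +; running = +308.6712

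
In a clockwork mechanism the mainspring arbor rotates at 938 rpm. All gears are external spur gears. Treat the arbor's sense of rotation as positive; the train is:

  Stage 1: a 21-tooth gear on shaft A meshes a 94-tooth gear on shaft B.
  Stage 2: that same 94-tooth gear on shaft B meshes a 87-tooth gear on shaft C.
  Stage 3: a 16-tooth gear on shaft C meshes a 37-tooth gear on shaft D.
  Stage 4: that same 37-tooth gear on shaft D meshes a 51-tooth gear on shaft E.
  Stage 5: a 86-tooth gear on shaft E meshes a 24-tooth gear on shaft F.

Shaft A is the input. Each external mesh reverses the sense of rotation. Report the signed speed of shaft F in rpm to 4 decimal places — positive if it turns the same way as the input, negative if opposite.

Stage 1 [21T→94T]: ω = 938.0000×21/94 = 209.5532 rpm, dir flips to −; running = −209.5532
Stage 2 [94T→87T]: ω = 209.5532×94/87 = 226.4138 rpm, dir flips to +; running = +226.4138
Stage 3 [16T→37T]: ω = 226.4138×16/37 = 97.9087 rpm, dir flips to −; running = −97.9087
Stage 4 [37T→51T]: ω = 97.9087×37/51 = 71.0318 rpm, dir flips to +; running = +71.0318
Stage 5 [86T→24T]: ω = 71.0318×86/24 = 254.5305 rpm, dir flips to −; running = −254.5305

-254.5305 rpm (opposite to input, |ω| = 254.5305 rpm)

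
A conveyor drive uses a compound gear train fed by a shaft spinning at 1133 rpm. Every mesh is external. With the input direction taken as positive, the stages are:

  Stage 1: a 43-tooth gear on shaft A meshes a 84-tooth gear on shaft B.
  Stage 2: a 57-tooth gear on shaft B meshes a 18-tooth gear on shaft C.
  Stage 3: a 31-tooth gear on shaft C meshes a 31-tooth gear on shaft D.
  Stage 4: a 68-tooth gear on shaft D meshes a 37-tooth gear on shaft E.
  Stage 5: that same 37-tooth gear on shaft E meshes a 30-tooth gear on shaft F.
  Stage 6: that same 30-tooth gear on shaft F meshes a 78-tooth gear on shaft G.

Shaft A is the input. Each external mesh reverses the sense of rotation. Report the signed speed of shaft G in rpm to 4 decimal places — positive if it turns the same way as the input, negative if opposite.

+1601.1637 rpm (same as input, |ω| = 1601.1637 rpm)

Stage 1 [43T→84T]: ω = 1133.0000×43/84 = 579.9881 rpm, dir flips to −; running = −579.9881
Stage 2 [57T→18T]: ω = 579.9881×57/18 = 1836.6290 rpm, dir flips to +; running = +1836.6290
Stage 3 [31T→31T]: ω = 1836.6290×31/31 = 1836.6290 rpm, dir flips to −; running = −1836.6290
Stage 4 [68T→37T]: ω = 1836.6290×68/37 = 3375.4262 rpm, dir flips to +; running = +3375.4262
Stage 5 [37T→30T]: ω = 3375.4262×37/30 = 4163.0257 rpm, dir flips to −; running = −4163.0257
Stage 6 [30T→78T]: ω = 4163.0257×30/78 = 1601.1637 rpm, dir flips to +; running = +1601.1637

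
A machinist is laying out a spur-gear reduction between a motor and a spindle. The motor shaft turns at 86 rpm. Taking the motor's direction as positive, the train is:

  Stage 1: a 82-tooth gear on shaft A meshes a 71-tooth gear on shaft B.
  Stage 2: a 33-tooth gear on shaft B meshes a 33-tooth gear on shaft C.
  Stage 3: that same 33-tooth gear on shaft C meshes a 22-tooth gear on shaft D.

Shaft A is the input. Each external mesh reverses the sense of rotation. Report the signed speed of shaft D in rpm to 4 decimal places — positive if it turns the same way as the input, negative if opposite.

Stage 1 [82T→71T]: ω = 86.0000×82/71 = 99.3239 rpm, dir flips to −; running = −99.3239
Stage 2 [33T→33T]: ω = 99.3239×33/33 = 99.3239 rpm, dir flips to +; running = +99.3239
Stage 3 [33T→22T]: ω = 99.3239×33/22 = 148.9859 rpm, dir flips to −; running = −148.9859

-148.9859 rpm (opposite to input, |ω| = 148.9859 rpm)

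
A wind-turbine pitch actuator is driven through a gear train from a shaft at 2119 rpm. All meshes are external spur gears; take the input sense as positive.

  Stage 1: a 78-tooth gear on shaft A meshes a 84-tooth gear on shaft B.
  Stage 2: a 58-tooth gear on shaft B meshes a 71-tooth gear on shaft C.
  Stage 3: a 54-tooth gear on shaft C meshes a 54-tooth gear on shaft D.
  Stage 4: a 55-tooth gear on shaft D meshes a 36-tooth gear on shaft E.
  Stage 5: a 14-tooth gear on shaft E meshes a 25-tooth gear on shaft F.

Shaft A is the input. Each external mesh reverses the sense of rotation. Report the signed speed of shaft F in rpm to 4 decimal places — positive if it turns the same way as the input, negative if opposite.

-1375.1945 rpm (opposite to input, |ω| = 1375.1945 rpm)

Stage 1 [78T→84T]: ω = 2119.0000×78/84 = 1967.6429 rpm, dir flips to −; running = −1967.6429
Stage 2 [58T→71T]: ω = 1967.6429×58/71 = 1607.3702 rpm, dir flips to +; running = +1607.3702
Stage 3 [54T→54T]: ω = 1607.3702×54/54 = 1607.3702 rpm, dir flips to −; running = −1607.3702
Stage 4 [55T→36T]: ω = 1607.3702×55/36 = 2455.7045 rpm, dir flips to +; running = +2455.7045
Stage 5 [14T→25T]: ω = 2455.7045×14/25 = 1375.1945 rpm, dir flips to −; running = −1375.1945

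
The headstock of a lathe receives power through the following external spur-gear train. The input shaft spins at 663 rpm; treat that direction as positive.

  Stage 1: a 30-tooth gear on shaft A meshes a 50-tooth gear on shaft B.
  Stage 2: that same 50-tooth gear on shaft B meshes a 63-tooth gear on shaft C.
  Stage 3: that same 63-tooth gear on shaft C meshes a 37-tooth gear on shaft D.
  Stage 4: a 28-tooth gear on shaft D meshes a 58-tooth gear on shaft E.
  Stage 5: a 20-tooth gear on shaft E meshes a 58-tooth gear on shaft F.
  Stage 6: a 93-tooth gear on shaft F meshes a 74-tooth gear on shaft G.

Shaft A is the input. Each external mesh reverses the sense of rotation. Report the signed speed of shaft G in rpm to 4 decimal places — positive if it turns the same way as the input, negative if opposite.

Stage 1 [30T→50T]: ω = 663.0000×30/50 = 397.8000 rpm, dir flips to −; running = −397.8000
Stage 2 [50T→63T]: ω = 397.8000×50/63 = 315.7143 rpm, dir flips to +; running = +315.7143
Stage 3 [63T→37T]: ω = 315.7143×63/37 = 537.5676 rpm, dir flips to −; running = −537.5676
Stage 4 [28T→58T]: ω = 537.5676×28/58 = 259.5154 rpm, dir flips to +; running = +259.5154
Stage 5 [20T→58T]: ω = 259.5154×20/58 = 89.4881 rpm, dir flips to −; running = −89.4881
Stage 6 [93T→74T]: ω = 89.4881×93/74 = 112.4647 rpm, dir flips to +; running = +112.4647

+112.4647 rpm (same as input, |ω| = 112.4647 rpm)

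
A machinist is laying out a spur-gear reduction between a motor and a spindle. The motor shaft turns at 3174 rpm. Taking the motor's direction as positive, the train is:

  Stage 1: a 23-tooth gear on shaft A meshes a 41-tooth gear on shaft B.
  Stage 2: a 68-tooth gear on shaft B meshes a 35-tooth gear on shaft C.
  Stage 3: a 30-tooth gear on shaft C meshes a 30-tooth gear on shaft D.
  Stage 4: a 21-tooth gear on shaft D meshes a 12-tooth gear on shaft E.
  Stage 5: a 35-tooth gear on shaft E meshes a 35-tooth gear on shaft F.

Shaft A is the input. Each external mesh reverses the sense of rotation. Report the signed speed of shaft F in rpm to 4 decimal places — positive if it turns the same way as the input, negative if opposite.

-6053.8244 rpm (opposite to input, |ω| = 6053.8244 rpm)

Stage 1 [23T→41T]: ω = 3174.0000×23/41 = 1780.5366 rpm, dir flips to −; running = −1780.5366
Stage 2 [68T→35T]: ω = 1780.5366×68/35 = 3459.3282 rpm, dir flips to +; running = +3459.3282
Stage 3 [30T→30T]: ω = 3459.3282×30/30 = 3459.3282 rpm, dir flips to −; running = −3459.3282
Stage 4 [21T→12T]: ω = 3459.3282×21/12 = 6053.8244 rpm, dir flips to +; running = +6053.8244
Stage 5 [35T→35T]: ω = 6053.8244×35/35 = 6053.8244 rpm, dir flips to −; running = −6053.8244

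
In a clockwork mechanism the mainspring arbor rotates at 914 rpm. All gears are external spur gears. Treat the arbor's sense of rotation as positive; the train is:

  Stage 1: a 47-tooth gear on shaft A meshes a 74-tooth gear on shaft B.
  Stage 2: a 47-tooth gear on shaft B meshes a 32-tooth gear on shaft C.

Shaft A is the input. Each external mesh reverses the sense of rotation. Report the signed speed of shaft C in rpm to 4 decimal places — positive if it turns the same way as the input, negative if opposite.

+852.6292 rpm (same as input, |ω| = 852.6292 rpm)

Stage 1 [47T→74T]: ω = 914.0000×47/74 = 580.5135 rpm, dir flips to −; running = −580.5135
Stage 2 [47T→32T]: ω = 580.5135×47/32 = 852.6292 rpm, dir flips to +; running = +852.6292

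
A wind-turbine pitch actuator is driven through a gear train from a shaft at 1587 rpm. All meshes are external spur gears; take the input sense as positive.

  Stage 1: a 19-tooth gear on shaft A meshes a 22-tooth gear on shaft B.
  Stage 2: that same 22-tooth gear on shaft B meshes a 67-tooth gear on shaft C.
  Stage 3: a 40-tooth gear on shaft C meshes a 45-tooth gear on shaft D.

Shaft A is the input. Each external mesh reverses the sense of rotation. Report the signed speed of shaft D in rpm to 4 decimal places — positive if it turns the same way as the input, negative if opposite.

-400.0398 rpm (opposite to input, |ω| = 400.0398 rpm)

Stage 1 [19T→22T]: ω = 1587.0000×19/22 = 1370.5909 rpm, dir flips to −; running = −1370.5909
Stage 2 [22T→67T]: ω = 1370.5909×22/67 = 450.0448 rpm, dir flips to +; running = +450.0448
Stage 3 [40T→45T]: ω = 450.0448×40/45 = 400.0398 rpm, dir flips to −; running = −400.0398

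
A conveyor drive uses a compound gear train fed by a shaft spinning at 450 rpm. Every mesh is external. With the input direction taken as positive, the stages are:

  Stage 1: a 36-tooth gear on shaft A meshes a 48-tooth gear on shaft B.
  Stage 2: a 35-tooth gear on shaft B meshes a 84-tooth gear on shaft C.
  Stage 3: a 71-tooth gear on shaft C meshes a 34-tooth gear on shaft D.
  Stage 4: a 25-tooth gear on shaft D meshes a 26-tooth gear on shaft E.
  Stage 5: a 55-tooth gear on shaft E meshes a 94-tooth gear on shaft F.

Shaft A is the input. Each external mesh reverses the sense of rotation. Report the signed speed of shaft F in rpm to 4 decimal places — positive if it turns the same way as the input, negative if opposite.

Stage 1 [36T→48T]: ω = 450.0000×36/48 = 337.5000 rpm, dir flips to −; running = −337.5000
Stage 2 [35T→84T]: ω = 337.5000×35/84 = 140.6250 rpm, dir flips to +; running = +140.6250
Stage 3 [71T→34T]: ω = 140.6250×71/34 = 293.6581 rpm, dir flips to −; running = −293.6581
Stage 4 [25T→26T]: ω = 293.6581×25/26 = 282.3635 rpm, dir flips to +; running = +282.3635
Stage 5 [55T→94T]: ω = 282.3635×55/94 = 165.2127 rpm, dir flips to −; running = −165.2127

-165.2127 rpm (opposite to input, |ω| = 165.2127 rpm)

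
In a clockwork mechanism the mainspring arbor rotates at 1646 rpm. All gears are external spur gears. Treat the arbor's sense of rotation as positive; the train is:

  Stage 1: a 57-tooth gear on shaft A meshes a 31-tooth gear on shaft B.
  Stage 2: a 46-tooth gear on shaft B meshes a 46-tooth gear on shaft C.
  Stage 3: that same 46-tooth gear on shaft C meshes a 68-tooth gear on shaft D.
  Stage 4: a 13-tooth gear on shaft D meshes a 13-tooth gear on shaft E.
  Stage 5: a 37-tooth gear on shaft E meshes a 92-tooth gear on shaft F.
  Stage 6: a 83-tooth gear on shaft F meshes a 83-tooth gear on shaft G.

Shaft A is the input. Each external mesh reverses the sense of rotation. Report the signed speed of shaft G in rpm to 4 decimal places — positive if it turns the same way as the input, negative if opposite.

Stage 1 [57T→31T]: ω = 1646.0000×57/31 = 3026.5161 rpm, dir flips to −; running = −3026.5161
Stage 2 [46T→46T]: ω = 3026.5161×46/46 = 3026.5161 rpm, dir flips to +; running = +3026.5161
Stage 3 [46T→68T]: ω = 3026.5161×46/68 = 2047.3491 rpm, dir flips to −; running = −2047.3491
Stage 4 [13T→13T]: ω = 2047.3491×13/13 = 2047.3491 rpm, dir flips to +; running = +2047.3491
Stage 5 [37T→92T]: ω = 2047.3491×37/92 = 823.3904 rpm, dir flips to −; running = −823.3904
Stage 6 [83T→83T]: ω = 823.3904×83/83 = 823.3904 rpm, dir flips to +; running = +823.3904

+823.3904 rpm (same as input, |ω| = 823.3904 rpm)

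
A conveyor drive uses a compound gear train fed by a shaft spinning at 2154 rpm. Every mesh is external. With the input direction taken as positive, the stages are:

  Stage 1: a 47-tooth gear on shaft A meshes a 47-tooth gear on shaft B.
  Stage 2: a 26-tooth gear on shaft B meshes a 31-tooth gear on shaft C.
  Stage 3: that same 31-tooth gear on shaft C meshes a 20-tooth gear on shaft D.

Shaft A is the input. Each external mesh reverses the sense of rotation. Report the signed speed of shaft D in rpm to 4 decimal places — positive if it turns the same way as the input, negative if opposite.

-2800.2000 rpm (opposite to input, |ω| = 2800.2000 rpm)

Stage 1 [47T→47T]: ω = 2154.0000×47/47 = 2154.0000 rpm, dir flips to −; running = −2154.0000
Stage 2 [26T→31T]: ω = 2154.0000×26/31 = 1806.5806 rpm, dir flips to +; running = +1806.5806
Stage 3 [31T→20T]: ω = 1806.5806×31/20 = 2800.2000 rpm, dir flips to −; running = −2800.2000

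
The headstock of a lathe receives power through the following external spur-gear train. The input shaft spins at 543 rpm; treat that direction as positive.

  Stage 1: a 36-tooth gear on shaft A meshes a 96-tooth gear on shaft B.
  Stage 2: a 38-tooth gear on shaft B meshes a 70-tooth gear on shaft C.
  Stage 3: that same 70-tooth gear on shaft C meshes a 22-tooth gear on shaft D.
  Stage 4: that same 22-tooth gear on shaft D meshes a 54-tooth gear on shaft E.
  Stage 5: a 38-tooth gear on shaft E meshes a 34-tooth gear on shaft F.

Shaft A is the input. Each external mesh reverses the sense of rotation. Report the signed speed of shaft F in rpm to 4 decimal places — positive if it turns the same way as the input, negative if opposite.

-160.1495 rpm (opposite to input, |ω| = 160.1495 rpm)

Stage 1 [36T→96T]: ω = 543.0000×36/96 = 203.6250 rpm, dir flips to −; running = −203.6250
Stage 2 [38T→70T]: ω = 203.6250×38/70 = 110.5393 rpm, dir flips to +; running = +110.5393
Stage 3 [70T→22T]: ω = 110.5393×70/22 = 351.7159 rpm, dir flips to −; running = −351.7159
Stage 4 [22T→54T]: ω = 351.7159×22/54 = 143.2917 rpm, dir flips to +; running = +143.2917
Stage 5 [38T→34T]: ω = 143.2917×38/34 = 160.1495 rpm, dir flips to −; running = −160.1495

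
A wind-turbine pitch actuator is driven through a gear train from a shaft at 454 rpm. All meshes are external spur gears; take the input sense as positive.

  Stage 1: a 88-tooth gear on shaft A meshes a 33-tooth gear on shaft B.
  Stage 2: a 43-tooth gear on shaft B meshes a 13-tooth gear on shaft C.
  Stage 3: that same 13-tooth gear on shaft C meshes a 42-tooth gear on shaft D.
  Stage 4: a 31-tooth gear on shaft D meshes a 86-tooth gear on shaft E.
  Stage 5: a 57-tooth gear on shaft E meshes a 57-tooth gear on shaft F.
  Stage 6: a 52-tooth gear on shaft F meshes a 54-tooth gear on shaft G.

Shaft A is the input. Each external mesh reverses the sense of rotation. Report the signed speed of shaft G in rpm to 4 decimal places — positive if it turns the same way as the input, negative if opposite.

Stage 1 [88T→33T]: ω = 454.0000×88/33 = 1210.6667 rpm, dir flips to −; running = −1210.6667
Stage 2 [43T→13T]: ω = 1210.6667×43/13 = 4004.5128 rpm, dir flips to +; running = +4004.5128
Stage 3 [13T→42T]: ω = 4004.5128×13/42 = 1239.4921 rpm, dir flips to −; running = −1239.4921
Stage 4 [31T→86T]: ω = 1239.4921×31/86 = 446.7937 rpm, dir flips to +; running = +446.7937
Stage 5 [57T→57T]: ω = 446.7937×57/57 = 446.7937 rpm, dir flips to −; running = −446.7937
Stage 6 [52T→54T]: ω = 446.7937×52/54 = 430.2457 rpm, dir flips to +; running = +430.2457

+430.2457 rpm (same as input, |ω| = 430.2457 rpm)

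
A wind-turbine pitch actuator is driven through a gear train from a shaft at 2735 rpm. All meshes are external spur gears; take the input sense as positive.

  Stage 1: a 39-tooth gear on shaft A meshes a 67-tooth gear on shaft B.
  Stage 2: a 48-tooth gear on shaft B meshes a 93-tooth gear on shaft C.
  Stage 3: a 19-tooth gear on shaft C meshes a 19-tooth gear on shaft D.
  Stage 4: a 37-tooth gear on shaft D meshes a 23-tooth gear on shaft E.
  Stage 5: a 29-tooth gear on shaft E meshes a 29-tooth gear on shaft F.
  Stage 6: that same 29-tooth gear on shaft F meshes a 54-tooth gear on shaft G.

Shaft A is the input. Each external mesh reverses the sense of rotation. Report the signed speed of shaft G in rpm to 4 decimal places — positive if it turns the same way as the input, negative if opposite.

Stage 1 [39T→67T]: ω = 2735.0000×39/67 = 1592.0149 rpm, dir flips to −; running = −1592.0149
Stage 2 [48T→93T]: ω = 1592.0149×48/93 = 821.6851 rpm, dir flips to +; running = +821.6851
Stage 3 [19T→19T]: ω = 821.6851×19/19 = 821.6851 rpm, dir flips to −; running = −821.6851
Stage 4 [37T→23T]: ω = 821.6851×37/23 = 1321.8413 rpm, dir flips to +; running = +1321.8413
Stage 5 [29T→29T]: ω = 1321.8413×29/29 = 1321.8413 rpm, dir flips to −; running = −1321.8413
Stage 6 [29T→54T]: ω = 1321.8413×29/54 = 709.8777 rpm, dir flips to +; running = +709.8777

+709.8777 rpm (same as input, |ω| = 709.8777 rpm)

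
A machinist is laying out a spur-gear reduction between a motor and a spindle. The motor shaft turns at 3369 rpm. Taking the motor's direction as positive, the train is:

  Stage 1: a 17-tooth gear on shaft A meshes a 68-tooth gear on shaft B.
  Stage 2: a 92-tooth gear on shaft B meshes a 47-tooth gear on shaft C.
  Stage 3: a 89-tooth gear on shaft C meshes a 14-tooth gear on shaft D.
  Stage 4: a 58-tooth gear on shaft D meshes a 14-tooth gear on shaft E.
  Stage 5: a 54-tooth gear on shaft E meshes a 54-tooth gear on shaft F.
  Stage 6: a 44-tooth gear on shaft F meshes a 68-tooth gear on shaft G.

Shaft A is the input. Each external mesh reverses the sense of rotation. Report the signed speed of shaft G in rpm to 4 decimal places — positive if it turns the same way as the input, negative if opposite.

+28095.4946 rpm (same as input, |ω| = 28095.4946 rpm)

Stage 1 [17T→68T]: ω = 3369.0000×17/68 = 842.2500 rpm, dir flips to −; running = −842.2500
Stage 2 [92T→47T]: ω = 842.2500×92/47 = 1648.6596 rpm, dir flips to +; running = +1648.6596
Stage 3 [89T→14T]: ω = 1648.6596×89/14 = 10480.7644 rpm, dir flips to −; running = −10480.7644
Stage 4 [58T→14T]: ω = 10480.7644×58/14 = 43420.3098 rpm, dir flips to +; running = +43420.3098
Stage 5 [54T→54T]: ω = 43420.3098×54/54 = 43420.3098 rpm, dir flips to −; running = −43420.3098
Stage 6 [44T→68T]: ω = 43420.3098×44/68 = 28095.4946 rpm, dir flips to +; running = +28095.4946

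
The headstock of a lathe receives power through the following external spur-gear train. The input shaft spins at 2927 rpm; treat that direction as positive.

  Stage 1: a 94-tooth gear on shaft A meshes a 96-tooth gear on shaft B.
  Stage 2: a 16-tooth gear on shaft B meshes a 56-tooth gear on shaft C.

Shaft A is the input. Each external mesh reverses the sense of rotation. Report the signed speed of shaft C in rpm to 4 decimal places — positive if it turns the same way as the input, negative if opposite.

Stage 1 [94T→96T]: ω = 2927.0000×94/96 = 2866.0208 rpm, dir flips to −; running = −2866.0208
Stage 2 [16T→56T]: ω = 2866.0208×16/56 = 818.8631 rpm, dir flips to +; running = +818.8631

+818.8631 rpm (same as input, |ω| = 818.8631 rpm)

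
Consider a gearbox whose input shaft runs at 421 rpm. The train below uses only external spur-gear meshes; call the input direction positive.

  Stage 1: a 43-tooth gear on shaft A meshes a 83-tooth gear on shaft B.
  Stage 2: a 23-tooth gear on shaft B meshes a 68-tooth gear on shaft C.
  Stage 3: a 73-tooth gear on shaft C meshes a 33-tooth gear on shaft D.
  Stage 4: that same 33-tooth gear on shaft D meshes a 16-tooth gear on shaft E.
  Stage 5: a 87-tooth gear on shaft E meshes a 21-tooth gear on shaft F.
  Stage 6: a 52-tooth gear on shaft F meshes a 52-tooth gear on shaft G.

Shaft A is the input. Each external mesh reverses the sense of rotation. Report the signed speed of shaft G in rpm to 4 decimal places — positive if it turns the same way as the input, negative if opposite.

Stage 1 [43T→83T]: ω = 421.0000×43/83 = 218.1084 rpm, dir flips to −; running = −218.1084
Stage 2 [23T→68T]: ω = 218.1084×23/68 = 73.7720 rpm, dir flips to +; running = +73.7720
Stage 3 [73T→33T]: ω = 73.7720×73/33 = 163.1925 rpm, dir flips to −; running = −163.1925
Stage 4 [33T→16T]: ω = 163.1925×33/16 = 336.5846 rpm, dir flips to +; running = +336.5846
Stage 5 [87T→21T]: ω = 336.5846×87/21 = 1394.4220 rpm, dir flips to −; running = −1394.4220
Stage 6 [52T→52T]: ω = 1394.4220×52/52 = 1394.4220 rpm, dir flips to +; running = +1394.4220

+1394.4220 rpm (same as input, |ω| = 1394.4220 rpm)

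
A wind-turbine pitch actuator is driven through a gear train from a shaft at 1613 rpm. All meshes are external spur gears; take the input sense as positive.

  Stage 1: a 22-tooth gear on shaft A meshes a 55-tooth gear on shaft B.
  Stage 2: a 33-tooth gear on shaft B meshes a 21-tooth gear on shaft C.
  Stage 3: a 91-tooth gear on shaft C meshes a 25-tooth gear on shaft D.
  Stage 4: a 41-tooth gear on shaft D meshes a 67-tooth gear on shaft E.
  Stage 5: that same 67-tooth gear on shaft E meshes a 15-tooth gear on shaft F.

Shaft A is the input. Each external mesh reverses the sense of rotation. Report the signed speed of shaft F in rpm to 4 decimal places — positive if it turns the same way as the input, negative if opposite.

-10087.4869 rpm (opposite to input, |ω| = 10087.4869 rpm)

Stage 1 [22T→55T]: ω = 1613.0000×22/55 = 645.2000 rpm, dir flips to −; running = −645.2000
Stage 2 [33T→21T]: ω = 645.2000×33/21 = 1013.8857 rpm, dir flips to +; running = +1013.8857
Stage 3 [91T→25T]: ω = 1013.8857×91/25 = 3690.5440 rpm, dir flips to −; running = −3690.5440
Stage 4 [41T→67T]: ω = 3690.5440×41/67 = 2258.3926 rpm, dir flips to +; running = +2258.3926
Stage 5 [67T→15T]: ω = 2258.3926×67/15 = 10087.4869 rpm, dir flips to −; running = −10087.4869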